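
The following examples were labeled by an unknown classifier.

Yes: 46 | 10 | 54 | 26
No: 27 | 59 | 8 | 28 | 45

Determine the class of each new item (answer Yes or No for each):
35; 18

No, Yes

The distinguishing property — ≡ 2 (mod 4) — holds for all the 'Yes' cases and none of the 'No' cases.
No: 35, since 35 mod 4 = 3.
Yes: 18, since 18 mod 4 = 2.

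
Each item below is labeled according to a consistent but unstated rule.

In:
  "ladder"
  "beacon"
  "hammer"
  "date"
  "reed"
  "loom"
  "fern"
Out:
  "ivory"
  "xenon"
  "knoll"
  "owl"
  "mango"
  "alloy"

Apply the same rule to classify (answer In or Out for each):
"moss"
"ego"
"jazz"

In, Out, In

Comparing the two groups points to one rule — even length.
"moss" → length 4 → In. "ego" → length 3 → Out. "jazz" → length 4 → In.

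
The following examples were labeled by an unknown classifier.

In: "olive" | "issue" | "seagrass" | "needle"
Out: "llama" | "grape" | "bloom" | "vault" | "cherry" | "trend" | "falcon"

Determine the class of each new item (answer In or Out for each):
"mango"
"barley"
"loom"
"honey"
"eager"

Out, Out, Out, Out, In

The pattern is that an item is 'In' exactly when: has ≥ 3 vowels.
"mango" → 2 vowels → Out.
"barley" → 2 vowels → Out.
"loom" → 2 vowels → Out.
"honey" → 2 vowels → Out.
"eager" → 3 vowels → In.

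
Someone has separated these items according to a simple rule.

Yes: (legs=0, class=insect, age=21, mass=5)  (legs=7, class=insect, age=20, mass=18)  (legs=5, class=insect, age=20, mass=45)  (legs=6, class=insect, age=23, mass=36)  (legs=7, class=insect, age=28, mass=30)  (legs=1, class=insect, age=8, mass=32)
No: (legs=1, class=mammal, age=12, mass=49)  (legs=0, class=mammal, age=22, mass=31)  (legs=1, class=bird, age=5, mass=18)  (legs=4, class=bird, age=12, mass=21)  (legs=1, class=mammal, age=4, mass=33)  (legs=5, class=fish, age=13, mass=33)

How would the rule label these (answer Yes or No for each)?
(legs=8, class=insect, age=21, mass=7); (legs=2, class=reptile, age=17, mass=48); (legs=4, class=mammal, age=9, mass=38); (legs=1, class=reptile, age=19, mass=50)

Yes, No, No, No

The distinguishing property — class is insect — holds for all the 'Yes' cases and none of the 'No' cases.
(legs=8, class=insect, age=21, mass=7) — class is insect, hence Yes. (legs=2, class=reptile, age=17, mass=48) — class is reptile, hence No. (legs=4, class=mammal, age=9, mass=38) — class is mammal, hence No. (legs=1, class=reptile, age=19, mass=50) — class is reptile, hence No.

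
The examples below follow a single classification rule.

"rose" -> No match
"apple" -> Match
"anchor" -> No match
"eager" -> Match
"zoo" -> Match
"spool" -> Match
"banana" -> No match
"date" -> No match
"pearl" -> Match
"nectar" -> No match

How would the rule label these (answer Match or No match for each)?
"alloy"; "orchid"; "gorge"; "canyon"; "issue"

Match, No match, Match, No match, Match

'Match' ⟺ odd length.
"alloy" → length 5 → Match. "orchid" → length 6 → No match. "gorge" → length 5 → Match. "canyon" → length 6 → No match. "issue" → length 5 → Match.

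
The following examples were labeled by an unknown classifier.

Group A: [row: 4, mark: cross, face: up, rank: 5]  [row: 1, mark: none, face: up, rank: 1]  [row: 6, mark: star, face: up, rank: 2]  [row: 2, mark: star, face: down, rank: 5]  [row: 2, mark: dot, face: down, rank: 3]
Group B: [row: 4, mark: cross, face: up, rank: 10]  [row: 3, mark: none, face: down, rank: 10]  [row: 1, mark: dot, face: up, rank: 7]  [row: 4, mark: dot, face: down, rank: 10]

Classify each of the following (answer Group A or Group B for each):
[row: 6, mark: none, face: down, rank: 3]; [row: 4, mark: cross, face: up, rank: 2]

Group A, Group A

The distinguishing property — rank ≤ 5 — holds for all the 'Group A' cases and none of the 'Group B' cases.
[row: 6, mark: none, face: down, rank: 3] → rank = 3 → Group A. [row: 4, mark: cross, face: up, rank: 2] → rank = 2 → Group A.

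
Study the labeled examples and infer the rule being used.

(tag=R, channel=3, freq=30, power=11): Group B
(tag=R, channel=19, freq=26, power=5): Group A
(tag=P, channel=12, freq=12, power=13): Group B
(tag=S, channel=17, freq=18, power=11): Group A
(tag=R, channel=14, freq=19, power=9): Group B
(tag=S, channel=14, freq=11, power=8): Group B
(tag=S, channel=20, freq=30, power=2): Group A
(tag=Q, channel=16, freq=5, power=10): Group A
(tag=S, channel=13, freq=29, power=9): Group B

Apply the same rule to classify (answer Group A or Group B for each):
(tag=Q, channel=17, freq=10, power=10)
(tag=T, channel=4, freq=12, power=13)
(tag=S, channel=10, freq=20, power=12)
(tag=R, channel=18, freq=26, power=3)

The simplest hypothesis consistent with all the labels is: channel ≥ 16.
(tag=Q, channel=17, freq=10, power=10) → channel = 17 → Group A.
(tag=T, channel=4, freq=12, power=13) → channel = 4 → Group B.
(tag=S, channel=10, freq=20, power=12) → channel = 10 → Group B.
(tag=R, channel=18, freq=26, power=3) → channel = 18 → Group A.

Group A, Group B, Group B, Group A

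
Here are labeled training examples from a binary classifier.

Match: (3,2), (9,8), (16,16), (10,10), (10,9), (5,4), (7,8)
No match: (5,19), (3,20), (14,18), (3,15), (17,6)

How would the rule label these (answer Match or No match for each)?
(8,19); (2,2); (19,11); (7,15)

A rule that fits every label: |first − second| ≤ 1 — true of each 'Match' example, false of each 'No match' one.
(8,19): No match (|8−19| = 11).
(2,2): Match (|2−2| = 0).
(19,11): No match (|19−11| = 8).
(7,15): No match (|7−15| = 8).

No match, Match, No match, No match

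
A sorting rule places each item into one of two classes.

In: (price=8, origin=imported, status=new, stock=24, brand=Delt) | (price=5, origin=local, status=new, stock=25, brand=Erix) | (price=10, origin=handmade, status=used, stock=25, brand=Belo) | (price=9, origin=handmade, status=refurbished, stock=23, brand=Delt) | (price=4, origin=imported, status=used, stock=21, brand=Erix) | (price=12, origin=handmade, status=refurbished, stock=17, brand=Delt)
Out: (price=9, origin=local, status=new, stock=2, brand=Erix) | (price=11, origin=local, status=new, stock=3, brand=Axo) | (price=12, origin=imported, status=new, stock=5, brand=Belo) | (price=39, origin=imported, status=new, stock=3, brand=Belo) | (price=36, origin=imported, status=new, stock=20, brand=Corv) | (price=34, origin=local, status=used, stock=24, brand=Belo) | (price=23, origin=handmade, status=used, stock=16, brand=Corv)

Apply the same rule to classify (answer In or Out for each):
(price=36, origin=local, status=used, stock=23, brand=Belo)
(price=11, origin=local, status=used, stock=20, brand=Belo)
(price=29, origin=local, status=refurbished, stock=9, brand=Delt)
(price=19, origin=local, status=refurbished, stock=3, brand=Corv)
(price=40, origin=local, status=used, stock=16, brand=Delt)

Out, In, Out, Out, Out

The distinguishing property — stock ≥ 16 AND price ≤ 12 — holds for all the 'In' cases and none of the 'Out' cases.
(price=36, origin=local, status=used, stock=23, brand=Belo) → stock = 23, price = 36 → Out.
(price=11, origin=local, status=used, stock=20, brand=Belo) → stock = 20, price = 11 → In.
(price=29, origin=local, status=refurbished, stock=9, brand=Delt) → stock = 9, price = 29 → Out.
(price=19, origin=local, status=refurbished, stock=3, brand=Corv) → stock = 3, price = 19 → Out.
(price=40, origin=local, status=used, stock=16, brand=Delt) → stock = 16, price = 40 → Out.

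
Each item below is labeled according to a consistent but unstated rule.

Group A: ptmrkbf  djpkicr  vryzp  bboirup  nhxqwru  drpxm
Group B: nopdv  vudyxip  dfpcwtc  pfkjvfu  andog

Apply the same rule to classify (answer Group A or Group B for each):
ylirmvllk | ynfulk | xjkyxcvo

Group A, Group B, Group B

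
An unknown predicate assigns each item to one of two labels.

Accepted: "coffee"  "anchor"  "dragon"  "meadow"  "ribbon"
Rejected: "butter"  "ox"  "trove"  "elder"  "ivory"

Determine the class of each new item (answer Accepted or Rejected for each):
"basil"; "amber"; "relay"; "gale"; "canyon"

Rejected, Rejected, Rejected, Rejected, Accepted

The rule appears to be: length 6 AND contains 'o'.
"basil": Rejected (length 5, no 'o').
"amber": Rejected (length 5, no 'o').
"relay": Rejected (length 5, no 'o').
"gale": Rejected (length 4, no 'o').
"canyon": Accepted (length 6, has 'o').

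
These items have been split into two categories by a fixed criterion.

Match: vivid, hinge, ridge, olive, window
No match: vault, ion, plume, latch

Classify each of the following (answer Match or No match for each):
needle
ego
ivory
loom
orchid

No match, No match, Match, No match, Match

'Match' ⟺ length ≥ 5 AND contains 'i'.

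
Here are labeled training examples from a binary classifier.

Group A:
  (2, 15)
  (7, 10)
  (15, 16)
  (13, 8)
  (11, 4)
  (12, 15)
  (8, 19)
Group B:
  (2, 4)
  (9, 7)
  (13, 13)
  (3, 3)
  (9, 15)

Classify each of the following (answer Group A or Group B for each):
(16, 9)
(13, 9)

Group A, Group B

A rule that fits every label: sum is odd — true of each 'Group A' example, false of each 'Group B' one.
(16, 9) — 16+9 = 25, hence Group A. (13, 9) — 13+9 = 22, hence Group B.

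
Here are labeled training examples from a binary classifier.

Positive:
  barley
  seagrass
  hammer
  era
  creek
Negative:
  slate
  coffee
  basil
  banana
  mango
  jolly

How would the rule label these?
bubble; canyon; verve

Negative, Negative, Positive

The classifier is using: contains 'r'.
bubble: Negative (no 'r').
canyon: Negative (no 'r').
verve: Positive (has 'r').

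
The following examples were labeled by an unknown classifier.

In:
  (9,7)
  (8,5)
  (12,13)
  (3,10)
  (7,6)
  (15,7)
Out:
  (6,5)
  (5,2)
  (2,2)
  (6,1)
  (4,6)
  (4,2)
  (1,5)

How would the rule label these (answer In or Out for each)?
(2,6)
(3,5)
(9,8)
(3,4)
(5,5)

Out, Out, In, Out, Out

The pattern is that an item is 'In' exactly when: sum ≥ 13.
(2,6): 2+6 = 8, does not satisfy this → Out.
(3,5): 3+5 = 8, does not satisfy this → Out.
(9,8): 9+8 = 17, meets the rule → In.
(3,4): 3+4 = 7, does not satisfy this → Out.
(5,5): 5+5 = 10, does not satisfy this → Out.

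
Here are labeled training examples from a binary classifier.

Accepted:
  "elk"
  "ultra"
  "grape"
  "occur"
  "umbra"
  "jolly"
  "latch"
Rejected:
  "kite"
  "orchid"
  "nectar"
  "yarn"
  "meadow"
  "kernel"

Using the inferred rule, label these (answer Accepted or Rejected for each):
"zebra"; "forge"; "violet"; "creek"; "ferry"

Accepted, Accepted, Rejected, Accepted, Accepted

The classifier is using: odd length.
"zebra": length 5, matches → Accepted.
"forge": length 5, matches → Accepted.
"violet": length 6, fails the rule → Rejected.
"creek": length 5, matches → Accepted.
"ferry": length 5, matches → Accepted.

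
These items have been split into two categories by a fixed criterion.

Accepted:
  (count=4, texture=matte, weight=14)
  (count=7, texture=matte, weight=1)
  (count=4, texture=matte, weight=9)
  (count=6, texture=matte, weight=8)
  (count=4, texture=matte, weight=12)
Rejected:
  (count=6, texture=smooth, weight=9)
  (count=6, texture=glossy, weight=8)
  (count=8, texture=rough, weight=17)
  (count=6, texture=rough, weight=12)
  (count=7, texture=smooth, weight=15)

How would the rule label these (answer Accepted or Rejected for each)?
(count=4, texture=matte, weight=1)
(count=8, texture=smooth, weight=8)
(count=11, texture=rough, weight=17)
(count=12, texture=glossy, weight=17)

Every 'Accepted' example satisfies: texture is matte. None of the 'Rejected' examples do.
(count=4, texture=matte, weight=1) — texture is matte, hence Accepted.
(count=8, texture=smooth, weight=8) — texture is smooth, hence Rejected.
(count=11, texture=rough, weight=17) — texture is rough, hence Rejected.
(count=12, texture=glossy, weight=17) — texture is glossy, hence Rejected.

Accepted, Rejected, Rejected, Rejected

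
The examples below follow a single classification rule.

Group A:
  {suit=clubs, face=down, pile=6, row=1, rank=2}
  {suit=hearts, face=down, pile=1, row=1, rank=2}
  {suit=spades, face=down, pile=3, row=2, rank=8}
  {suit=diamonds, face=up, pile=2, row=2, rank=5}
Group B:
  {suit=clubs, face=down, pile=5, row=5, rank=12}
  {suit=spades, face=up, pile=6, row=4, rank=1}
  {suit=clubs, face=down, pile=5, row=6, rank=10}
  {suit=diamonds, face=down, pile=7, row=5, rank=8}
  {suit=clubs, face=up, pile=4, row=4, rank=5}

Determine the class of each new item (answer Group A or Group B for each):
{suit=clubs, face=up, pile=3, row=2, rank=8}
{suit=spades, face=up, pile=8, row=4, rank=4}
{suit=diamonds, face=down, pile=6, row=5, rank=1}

Group A, Group B, Group B

One predicate separates the groups cleanly: row ≤ 2.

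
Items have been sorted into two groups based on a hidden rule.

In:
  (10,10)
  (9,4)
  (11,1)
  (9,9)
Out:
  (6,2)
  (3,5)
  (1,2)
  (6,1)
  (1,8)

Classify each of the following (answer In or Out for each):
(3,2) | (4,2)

Out, Out

Rule: sum ≥ 12. This holds for each 'In' example and fails for each 'Out' one.
(3,2): 3+2 = 5, doesn't qualify → Out.
(4,2): 4+2 = 6, doesn't qualify → Out.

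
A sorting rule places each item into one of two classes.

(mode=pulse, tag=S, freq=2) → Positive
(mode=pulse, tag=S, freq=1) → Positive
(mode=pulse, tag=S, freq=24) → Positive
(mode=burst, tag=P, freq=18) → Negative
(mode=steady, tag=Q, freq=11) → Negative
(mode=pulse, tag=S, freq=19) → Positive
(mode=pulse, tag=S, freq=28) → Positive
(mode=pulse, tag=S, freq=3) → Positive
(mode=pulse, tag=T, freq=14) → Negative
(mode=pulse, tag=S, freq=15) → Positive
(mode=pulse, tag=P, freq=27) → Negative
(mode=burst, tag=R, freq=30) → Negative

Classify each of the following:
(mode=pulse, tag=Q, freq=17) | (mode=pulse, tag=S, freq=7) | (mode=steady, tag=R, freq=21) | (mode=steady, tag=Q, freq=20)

Negative, Positive, Negative, Negative

Every 'Positive' example satisfies: tag is S. None of the 'Negative' examples do.
(mode=pulse, tag=Q, freq=17): Negative (tag is Q).
(mode=pulse, tag=S, freq=7): Positive (tag is S).
(mode=steady, tag=R, freq=21): Negative (tag is R).
(mode=steady, tag=Q, freq=20): Negative (tag is Q).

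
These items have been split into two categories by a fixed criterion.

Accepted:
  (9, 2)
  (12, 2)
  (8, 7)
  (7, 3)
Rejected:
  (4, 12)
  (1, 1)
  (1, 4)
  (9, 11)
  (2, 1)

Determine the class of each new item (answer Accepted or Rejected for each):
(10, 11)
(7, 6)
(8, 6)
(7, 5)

All 'Accepted' examples share one property — first > second AND sum ≥ 5 — and every 'Rejected' example lacks it.

Rejected, Accepted, Accepted, Accepted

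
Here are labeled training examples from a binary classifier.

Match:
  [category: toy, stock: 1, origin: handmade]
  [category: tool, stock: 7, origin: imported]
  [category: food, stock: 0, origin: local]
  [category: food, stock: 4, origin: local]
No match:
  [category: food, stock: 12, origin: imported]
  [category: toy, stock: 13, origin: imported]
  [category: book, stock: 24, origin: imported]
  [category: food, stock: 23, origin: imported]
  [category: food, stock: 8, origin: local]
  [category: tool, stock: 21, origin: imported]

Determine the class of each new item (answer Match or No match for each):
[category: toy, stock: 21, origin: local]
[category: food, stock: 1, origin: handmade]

No match, Match

A rule that fits every label: stock ≤ 7 — true of each 'Match' example, false of each 'No match' one.
[category: toy, stock: 21, origin: local]: stock = 21 — lacks this property, so No match.
[category: food, stock: 1, origin: handmade]: stock = 1 — fits, so Match.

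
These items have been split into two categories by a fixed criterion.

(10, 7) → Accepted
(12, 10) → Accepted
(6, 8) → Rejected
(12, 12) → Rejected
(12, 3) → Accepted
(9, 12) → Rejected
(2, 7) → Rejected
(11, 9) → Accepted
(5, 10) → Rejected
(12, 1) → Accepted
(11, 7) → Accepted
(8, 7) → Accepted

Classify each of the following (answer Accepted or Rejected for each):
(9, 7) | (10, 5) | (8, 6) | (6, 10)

Accepted, Accepted, Accepted, Rejected

The classifier is using: first > second.
Accepted: (9, 7), since 9 > 7. Accepted: (10, 5), since 10 > 5. Accepted: (8, 6), since 8 > 6. Rejected: (6, 10), since 6 < 10.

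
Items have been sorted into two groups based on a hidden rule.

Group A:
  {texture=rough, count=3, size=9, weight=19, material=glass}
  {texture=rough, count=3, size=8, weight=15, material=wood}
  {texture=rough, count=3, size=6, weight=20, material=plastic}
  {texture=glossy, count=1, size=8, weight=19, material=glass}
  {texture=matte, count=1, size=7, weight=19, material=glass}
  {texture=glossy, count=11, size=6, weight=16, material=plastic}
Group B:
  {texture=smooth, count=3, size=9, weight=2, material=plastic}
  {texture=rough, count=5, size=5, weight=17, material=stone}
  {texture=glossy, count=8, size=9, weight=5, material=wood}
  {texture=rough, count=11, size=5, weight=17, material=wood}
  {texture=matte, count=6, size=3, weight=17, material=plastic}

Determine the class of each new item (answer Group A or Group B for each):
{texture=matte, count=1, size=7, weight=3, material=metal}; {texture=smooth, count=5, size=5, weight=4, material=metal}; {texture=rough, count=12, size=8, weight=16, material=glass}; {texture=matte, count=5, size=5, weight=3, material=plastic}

A rule that fits every label: weight ≥ 15 AND size ≥ 6 — true of each 'Group A' example, false of each 'Group B' one.
{texture=matte, count=1, size=7, weight=3, material=metal}: weight = 3, size = 7, does not satisfy this → Group B. {texture=smooth, count=5, size=5, weight=4, material=metal}: weight = 4, size = 5, does not satisfy this → Group B. {texture=rough, count=12, size=8, weight=16, material=glass}: weight = 16, size = 8, has this property → Group A. {texture=matte, count=5, size=5, weight=3, material=plastic}: weight = 3, size = 5, does not satisfy this → Group B.

Group B, Group B, Group A, Group B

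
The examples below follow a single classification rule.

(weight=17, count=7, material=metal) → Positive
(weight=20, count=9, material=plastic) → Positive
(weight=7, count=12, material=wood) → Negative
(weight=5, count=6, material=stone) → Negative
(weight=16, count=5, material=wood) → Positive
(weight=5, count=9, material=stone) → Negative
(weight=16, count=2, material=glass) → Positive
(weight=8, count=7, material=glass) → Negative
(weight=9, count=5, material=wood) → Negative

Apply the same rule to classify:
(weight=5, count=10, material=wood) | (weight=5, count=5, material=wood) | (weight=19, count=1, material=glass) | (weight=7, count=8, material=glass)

'Positive' ⟺ weight ≥ 16.
(weight=5, count=10, material=wood) — weight = 5, hence Negative. (weight=5, count=5, material=wood) — weight = 5, hence Negative. (weight=19, count=1, material=glass) — weight = 19, hence Positive. (weight=7, count=8, material=glass) — weight = 7, hence Negative.

Negative, Negative, Positive, Negative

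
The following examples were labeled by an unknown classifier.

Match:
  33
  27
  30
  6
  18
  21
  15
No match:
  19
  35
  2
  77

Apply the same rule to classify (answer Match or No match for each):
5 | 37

No match, No match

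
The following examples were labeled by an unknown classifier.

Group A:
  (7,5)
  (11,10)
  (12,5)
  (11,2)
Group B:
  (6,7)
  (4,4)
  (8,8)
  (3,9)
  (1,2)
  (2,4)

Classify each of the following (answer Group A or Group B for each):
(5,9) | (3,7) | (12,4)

'Group A' ⟺ first > second.
(5,9): 5 < 9, does not pass → Group B.
(3,7): 3 < 7, does not pass → Group B.
(12,4): 12 > 4, satisfies this → Group A.

Group B, Group B, Group A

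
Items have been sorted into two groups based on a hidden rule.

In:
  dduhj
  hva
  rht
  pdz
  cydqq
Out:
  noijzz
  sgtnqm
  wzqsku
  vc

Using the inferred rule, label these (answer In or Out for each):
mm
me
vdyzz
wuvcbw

Out, Out, In, Out

Every 'In' example satisfies: odd length. None of the 'Out' examples do.
mm → length 2 → Out. me → length 2 → Out. vdyzz → length 5 → In. wuvcbw → length 6 → Out.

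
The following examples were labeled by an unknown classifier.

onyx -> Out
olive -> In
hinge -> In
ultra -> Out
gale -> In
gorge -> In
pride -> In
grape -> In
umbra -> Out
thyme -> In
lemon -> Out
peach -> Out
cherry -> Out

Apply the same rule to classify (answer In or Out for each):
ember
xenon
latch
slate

One predicate separates the groups cleanly: ends with 'e'.

Out, Out, Out, In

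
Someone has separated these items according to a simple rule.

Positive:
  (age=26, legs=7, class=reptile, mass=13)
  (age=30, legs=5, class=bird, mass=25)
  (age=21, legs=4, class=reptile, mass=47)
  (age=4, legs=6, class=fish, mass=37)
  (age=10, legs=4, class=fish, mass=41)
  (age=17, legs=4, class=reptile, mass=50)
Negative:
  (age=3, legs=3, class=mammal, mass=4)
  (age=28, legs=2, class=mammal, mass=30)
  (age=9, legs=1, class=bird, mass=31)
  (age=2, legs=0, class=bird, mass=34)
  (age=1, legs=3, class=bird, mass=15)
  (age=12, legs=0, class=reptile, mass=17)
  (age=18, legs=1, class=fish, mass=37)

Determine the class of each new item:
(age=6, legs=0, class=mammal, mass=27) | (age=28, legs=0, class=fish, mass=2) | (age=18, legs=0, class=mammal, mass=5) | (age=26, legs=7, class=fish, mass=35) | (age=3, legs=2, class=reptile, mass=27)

Negative, Negative, Negative, Positive, Negative

A rule that fits every label: legs ≥ 4 — true of each 'Positive' example, false of each 'Negative' one.
(age=6, legs=0, class=mammal, mass=27): legs = 0 — does not fit, so Negative. (age=28, legs=0, class=fish, mass=2): legs = 0 — does not fit, so Negative. (age=18, legs=0, class=mammal, mass=5): legs = 0 — does not fit, so Negative. (age=26, legs=7, class=fish, mass=35): legs = 7 — satisfies this, so Positive. (age=3, legs=2, class=reptile, mass=27): legs = 2 — does not fit, so Negative.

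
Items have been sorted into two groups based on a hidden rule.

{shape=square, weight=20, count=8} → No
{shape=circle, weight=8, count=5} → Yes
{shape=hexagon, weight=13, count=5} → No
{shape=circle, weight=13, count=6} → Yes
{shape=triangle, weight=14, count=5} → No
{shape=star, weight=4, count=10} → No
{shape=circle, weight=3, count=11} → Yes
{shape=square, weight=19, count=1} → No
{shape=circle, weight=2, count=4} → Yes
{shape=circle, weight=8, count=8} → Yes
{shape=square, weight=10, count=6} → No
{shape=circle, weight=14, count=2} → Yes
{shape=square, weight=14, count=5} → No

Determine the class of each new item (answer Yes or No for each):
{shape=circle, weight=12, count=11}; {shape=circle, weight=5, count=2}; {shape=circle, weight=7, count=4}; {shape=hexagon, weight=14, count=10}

The distinguishing property — shape is circle — holds for all the 'Yes' cases and none of the 'No' cases.
{shape=circle, weight=12, count=11} — shape is circle, hence Yes. {shape=circle, weight=5, count=2} — shape is circle, hence Yes. {shape=circle, weight=7, count=4} — shape is circle, hence Yes. {shape=hexagon, weight=14, count=10} — shape is hexagon, hence No.

Yes, Yes, Yes, No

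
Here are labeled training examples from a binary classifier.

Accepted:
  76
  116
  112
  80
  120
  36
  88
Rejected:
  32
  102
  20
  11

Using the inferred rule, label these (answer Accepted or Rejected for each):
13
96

Rejected, Accepted

A rule that fits every label: multiple of 4 AND at least 36 — true of each 'Accepted' example, false of each 'Rejected' one.
13: Rejected (13 = 4·3 + 1, 13 < 36). 96: Accepted (96 = 4·24, 96 ≥ 36).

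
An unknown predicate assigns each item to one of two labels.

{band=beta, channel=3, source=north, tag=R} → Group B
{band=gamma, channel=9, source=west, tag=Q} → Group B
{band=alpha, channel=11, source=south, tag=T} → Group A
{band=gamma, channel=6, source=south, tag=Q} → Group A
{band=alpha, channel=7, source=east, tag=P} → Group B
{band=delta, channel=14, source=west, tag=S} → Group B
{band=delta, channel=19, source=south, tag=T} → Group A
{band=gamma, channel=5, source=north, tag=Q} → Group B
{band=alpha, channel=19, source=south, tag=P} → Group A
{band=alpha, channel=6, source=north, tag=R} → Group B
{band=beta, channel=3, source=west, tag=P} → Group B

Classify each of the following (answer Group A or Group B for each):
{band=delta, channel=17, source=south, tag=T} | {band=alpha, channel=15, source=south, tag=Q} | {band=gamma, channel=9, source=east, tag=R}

One predicate separates the groups cleanly: source is south.
{band=delta, channel=17, source=south, tag=T} → source is south → Group A.
{band=alpha, channel=15, source=south, tag=Q} → source is south → Group A.
{band=gamma, channel=9, source=east, tag=R} → source is east → Group B.

Group A, Group A, Group B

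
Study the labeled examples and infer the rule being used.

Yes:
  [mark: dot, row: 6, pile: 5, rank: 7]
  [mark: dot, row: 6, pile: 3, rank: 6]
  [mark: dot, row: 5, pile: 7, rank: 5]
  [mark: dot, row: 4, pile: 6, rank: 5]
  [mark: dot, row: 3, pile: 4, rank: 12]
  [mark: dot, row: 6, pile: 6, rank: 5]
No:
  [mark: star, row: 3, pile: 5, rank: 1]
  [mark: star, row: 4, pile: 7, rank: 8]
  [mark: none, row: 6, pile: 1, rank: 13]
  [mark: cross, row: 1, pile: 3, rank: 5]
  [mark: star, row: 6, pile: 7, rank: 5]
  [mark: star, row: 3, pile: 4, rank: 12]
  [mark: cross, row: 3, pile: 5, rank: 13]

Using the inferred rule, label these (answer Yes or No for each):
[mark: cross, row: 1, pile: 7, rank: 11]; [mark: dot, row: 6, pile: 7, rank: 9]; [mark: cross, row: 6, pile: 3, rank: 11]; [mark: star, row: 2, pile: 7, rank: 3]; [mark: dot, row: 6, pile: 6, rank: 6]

No, Yes, No, No, Yes

Checking candidate rules against both groups, what survives is: mark is dot.
[mark: cross, row: 1, pile: 7, rank: 11]: No (mark is cross).
[mark: dot, row: 6, pile: 7, rank: 9]: Yes (mark is dot).
[mark: cross, row: 6, pile: 3, rank: 11]: No (mark is cross).
[mark: star, row: 2, pile: 7, rank: 3]: No (mark is star).
[mark: dot, row: 6, pile: 6, rank: 6]: Yes (mark is dot).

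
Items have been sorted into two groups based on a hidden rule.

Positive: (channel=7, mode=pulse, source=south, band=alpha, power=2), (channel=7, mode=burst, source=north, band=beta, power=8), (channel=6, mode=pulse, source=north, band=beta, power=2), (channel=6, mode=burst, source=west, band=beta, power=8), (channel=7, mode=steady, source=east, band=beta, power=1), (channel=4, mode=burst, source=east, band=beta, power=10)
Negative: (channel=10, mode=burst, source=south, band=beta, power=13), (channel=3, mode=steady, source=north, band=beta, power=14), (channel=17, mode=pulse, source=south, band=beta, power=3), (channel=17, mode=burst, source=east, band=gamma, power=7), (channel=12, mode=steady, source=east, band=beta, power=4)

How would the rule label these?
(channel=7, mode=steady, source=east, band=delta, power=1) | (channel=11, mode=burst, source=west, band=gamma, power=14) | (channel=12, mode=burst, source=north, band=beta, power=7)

All 'Positive' examples share one property — channel ≤ 7 AND power ≤ 10 — and every 'Negative' example lacks it.
(channel=7, mode=steady, source=east, band=delta, power=1): channel = 7, power = 1, matches → Positive.
(channel=11, mode=burst, source=west, band=gamma, power=14): channel = 11, power = 14, fails the rule → Negative.
(channel=12, mode=burst, source=north, band=beta, power=7): channel = 12, power = 7, fails the rule → Negative.

Positive, Negative, Negative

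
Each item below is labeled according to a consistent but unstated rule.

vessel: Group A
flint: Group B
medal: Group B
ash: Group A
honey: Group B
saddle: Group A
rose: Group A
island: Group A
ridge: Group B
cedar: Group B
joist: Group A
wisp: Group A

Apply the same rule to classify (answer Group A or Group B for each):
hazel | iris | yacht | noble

Group B, Group A, Group B, Group B

One predicate separates the groups cleanly: contains 's'.
hazel — no 's', hence Group B. iris — has 's', hence Group A. yacht — no 's', hence Group B. noble — no 's', hence Group B.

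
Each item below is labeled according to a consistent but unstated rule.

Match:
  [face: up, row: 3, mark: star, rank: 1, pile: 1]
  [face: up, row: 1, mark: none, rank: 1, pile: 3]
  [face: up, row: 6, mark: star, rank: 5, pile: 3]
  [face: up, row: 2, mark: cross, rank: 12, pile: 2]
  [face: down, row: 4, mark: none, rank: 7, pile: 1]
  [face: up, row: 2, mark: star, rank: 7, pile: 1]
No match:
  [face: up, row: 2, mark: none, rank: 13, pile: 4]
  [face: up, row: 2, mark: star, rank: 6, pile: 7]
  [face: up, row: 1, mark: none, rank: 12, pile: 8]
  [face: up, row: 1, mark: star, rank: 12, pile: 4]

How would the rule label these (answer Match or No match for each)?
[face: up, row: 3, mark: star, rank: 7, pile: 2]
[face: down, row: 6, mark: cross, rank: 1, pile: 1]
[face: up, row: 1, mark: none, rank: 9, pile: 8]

A rule that fits every label: pile ≤ 3 — true of each 'Match' example, false of each 'No match' one.
[face: up, row: 3, mark: star, rank: 7, pile: 2]: pile = 2, matches → Match. [face: down, row: 6, mark: cross, rank: 1, pile: 1]: pile = 1, matches → Match. [face: up, row: 1, mark: none, rank: 9, pile: 8]: pile = 8, doesn't match → No match.

Match, Match, No match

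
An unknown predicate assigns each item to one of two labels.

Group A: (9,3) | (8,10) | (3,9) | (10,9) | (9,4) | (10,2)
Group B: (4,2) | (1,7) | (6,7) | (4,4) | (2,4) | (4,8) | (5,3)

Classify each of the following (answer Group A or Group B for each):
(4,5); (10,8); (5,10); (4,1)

Group B, Group A, Group A, Group B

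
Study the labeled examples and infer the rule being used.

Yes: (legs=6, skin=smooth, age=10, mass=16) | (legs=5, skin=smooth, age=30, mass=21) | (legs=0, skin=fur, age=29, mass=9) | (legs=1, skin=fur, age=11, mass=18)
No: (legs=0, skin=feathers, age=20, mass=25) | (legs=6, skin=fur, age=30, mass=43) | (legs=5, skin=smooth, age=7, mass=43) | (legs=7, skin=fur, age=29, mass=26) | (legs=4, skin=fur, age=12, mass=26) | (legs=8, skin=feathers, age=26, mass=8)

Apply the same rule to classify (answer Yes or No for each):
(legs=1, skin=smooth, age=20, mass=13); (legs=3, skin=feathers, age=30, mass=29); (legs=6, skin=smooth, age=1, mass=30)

Yes, No, No

'Yes' ⟺ legs ≤ 6 AND mass ≤ 21.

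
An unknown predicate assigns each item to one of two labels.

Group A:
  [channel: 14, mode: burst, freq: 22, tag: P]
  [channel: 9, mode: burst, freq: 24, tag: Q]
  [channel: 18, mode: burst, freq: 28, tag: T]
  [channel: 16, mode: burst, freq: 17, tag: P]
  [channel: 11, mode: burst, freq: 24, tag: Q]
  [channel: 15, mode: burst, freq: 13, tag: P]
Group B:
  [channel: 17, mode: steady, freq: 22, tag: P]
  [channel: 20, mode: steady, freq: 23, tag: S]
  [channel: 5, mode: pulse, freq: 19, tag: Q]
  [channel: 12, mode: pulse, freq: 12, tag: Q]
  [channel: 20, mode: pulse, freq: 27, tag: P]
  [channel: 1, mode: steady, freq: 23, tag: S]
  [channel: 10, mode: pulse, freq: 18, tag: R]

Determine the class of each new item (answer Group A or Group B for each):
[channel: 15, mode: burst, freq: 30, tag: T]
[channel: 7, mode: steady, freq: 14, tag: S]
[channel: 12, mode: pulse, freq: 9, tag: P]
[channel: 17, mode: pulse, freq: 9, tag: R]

Group A, Group B, Group B, Group B

The distinguishing property — mode is burst — holds for all the 'Group A' cases and none of the 'Group B' cases.
[channel: 15, mode: burst, freq: 30, tag: T] — mode is burst, hence Group A. [channel: 7, mode: steady, freq: 14, tag: S] — mode is steady, hence Group B. [channel: 12, mode: pulse, freq: 9, tag: P] — mode is pulse, hence Group B. [channel: 17, mode: pulse, freq: 9, tag: R] — mode is pulse, hence Group B.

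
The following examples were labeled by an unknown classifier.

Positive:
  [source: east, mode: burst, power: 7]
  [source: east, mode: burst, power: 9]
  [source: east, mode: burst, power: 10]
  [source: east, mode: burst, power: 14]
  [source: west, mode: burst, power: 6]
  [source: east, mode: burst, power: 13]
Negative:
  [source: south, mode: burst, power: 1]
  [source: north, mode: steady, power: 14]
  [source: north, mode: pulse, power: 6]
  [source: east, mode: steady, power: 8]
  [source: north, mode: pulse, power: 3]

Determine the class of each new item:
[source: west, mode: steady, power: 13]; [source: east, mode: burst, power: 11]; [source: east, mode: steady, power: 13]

Rule: mode is burst AND power ≥ 3. This holds for each 'Positive' example and fails for each 'Negative' one.

Negative, Positive, Negative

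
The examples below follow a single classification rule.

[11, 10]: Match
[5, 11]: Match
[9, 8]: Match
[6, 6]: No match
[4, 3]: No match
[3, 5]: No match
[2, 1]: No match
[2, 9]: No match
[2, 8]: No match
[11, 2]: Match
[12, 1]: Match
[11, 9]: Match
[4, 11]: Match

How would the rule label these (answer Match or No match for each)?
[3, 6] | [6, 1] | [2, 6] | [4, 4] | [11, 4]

No match, No match, No match, No match, Match

The simplest hypothesis consistent with all the labels is: sum ≥ 13.
[3, 6]: 3+6 = 9 — fails this test, so No match.
[6, 1]: 6+1 = 7 — fails this test, so No match.
[2, 6]: 2+6 = 8 — fails this test, so No match.
[4, 4]: 4+4 = 8 — fails this test, so No match.
[11, 4]: 11+4 = 15 — qualifies, so Match.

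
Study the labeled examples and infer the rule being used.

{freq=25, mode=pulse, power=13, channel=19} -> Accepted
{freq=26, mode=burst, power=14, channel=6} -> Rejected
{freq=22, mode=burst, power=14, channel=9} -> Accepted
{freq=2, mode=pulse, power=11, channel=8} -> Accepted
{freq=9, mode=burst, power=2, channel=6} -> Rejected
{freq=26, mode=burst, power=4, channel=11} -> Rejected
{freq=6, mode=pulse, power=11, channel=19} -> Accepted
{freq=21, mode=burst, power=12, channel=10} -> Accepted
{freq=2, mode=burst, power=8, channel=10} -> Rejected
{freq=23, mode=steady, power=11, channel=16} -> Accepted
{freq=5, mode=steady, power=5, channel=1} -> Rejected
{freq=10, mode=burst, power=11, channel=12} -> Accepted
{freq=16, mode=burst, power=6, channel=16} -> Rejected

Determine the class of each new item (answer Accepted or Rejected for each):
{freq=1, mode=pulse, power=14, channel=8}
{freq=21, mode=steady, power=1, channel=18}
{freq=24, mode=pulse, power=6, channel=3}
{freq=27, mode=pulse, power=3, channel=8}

Accepted, Rejected, Rejected, Rejected

A rule that fits every label: power ≥ 11 AND freq ≤ 25 — true of each 'Accepted' example, false of each 'Rejected' one.
{freq=1, mode=pulse, power=14, channel=8}: power = 14, freq = 1, matches → Accepted.
{freq=21, mode=steady, power=1, channel=18}: power = 1, freq = 21, does not satisfy this → Rejected.
{freq=24, mode=pulse, power=6, channel=3}: power = 6, freq = 24, does not satisfy this → Rejected.
{freq=27, mode=pulse, power=3, channel=8}: power = 3, freq = 27, does not satisfy this → Rejected.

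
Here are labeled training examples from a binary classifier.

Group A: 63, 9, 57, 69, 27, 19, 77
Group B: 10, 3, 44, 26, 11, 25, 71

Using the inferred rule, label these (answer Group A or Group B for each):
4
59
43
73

Group B, Group A, Group B, Group A

'Group A' ⟺ digit sum ≥ 9.
4: digit sum 4 — lacks this property, so Group B.
59: digit sum 5+9 = 14 — has this property, so Group A.
43: digit sum 4+3 = 7 — lacks this property, so Group B.
73: digit sum 7+3 = 10 — has this property, so Group A.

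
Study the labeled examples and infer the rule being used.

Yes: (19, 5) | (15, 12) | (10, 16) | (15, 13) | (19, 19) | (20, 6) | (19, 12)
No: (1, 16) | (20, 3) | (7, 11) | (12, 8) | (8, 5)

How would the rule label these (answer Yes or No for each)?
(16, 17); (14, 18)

Yes, Yes

The distinguishing property — sum ≥ 24 — holds for all the 'Yes' cases and none of the 'No' cases.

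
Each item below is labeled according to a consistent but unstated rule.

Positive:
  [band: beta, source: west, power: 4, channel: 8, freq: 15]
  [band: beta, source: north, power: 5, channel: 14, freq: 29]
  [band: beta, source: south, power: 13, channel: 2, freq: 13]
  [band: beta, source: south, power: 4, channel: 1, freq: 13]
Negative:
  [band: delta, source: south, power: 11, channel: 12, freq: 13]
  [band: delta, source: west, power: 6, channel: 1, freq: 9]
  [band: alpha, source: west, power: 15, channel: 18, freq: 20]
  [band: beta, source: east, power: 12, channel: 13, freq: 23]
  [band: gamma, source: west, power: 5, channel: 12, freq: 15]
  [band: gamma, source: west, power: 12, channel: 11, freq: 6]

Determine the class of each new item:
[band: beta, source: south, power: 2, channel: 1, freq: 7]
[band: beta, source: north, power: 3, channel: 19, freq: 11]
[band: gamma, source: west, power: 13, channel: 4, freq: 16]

Positive, Positive, Negative

The pattern is that an item is 'Positive' exactly when: band is beta AND freq ≠ 23.
[band: beta, source: south, power: 2, channel: 1, freq: 7]: band is beta, freq = 7, checks out → Positive. [band: beta, source: north, power: 3, channel: 19, freq: 11]: band is beta, freq = 11, checks out → Positive. [band: gamma, source: west, power: 13, channel: 4, freq: 16]: band is gamma, freq = 16, doesn't qualify → Negative.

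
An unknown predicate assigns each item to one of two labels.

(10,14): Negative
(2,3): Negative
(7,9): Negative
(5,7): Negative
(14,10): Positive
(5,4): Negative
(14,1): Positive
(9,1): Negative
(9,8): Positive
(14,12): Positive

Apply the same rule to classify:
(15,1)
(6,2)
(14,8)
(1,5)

Positive, Negative, Positive, Negative

Rule: first > second AND sum ≥ 12. This holds for each 'Positive' example and fails for each 'Negative' one.
(15,1): Positive (15 > 1, 15+1 = 16). (6,2): Negative (6 > 2, 6+2 = 8). (14,8): Positive (14 > 8, 14+8 = 22). (1,5): Negative (1 < 5, 1+5 = 6).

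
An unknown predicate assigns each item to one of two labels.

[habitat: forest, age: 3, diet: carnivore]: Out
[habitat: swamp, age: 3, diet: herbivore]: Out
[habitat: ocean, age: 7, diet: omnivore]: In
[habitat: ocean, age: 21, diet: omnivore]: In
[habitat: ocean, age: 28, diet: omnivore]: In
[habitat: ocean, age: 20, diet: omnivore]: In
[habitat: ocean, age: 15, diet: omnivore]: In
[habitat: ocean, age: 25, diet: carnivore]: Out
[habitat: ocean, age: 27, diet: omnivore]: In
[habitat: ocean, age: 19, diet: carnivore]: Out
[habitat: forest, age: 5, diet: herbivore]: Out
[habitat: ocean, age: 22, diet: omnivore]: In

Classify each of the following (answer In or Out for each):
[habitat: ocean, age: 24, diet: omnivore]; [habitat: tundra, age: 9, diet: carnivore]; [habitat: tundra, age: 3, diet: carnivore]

One predicate separates the groups cleanly: diet is omnivore.
[habitat: ocean, age: 24, diet: omnivore] — diet is omnivore, hence In. [habitat: tundra, age: 9, diet: carnivore] — diet is carnivore, hence Out. [habitat: tundra, age: 3, diet: carnivore] — diet is carnivore, hence Out.

In, Out, Out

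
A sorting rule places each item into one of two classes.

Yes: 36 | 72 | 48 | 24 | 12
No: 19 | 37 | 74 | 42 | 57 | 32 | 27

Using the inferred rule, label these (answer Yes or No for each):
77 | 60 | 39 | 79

No, Yes, No, No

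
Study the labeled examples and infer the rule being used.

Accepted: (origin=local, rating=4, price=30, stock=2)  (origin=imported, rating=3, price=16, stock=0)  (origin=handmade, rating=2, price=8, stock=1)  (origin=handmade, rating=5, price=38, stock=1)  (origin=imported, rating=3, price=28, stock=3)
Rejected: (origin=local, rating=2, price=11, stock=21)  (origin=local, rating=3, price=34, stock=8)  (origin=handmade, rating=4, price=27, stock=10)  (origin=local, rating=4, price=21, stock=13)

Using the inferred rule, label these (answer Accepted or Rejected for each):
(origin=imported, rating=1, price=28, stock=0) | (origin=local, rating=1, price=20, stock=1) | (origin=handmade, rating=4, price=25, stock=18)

The simplest hypothesis consistent with all the labels is: stock ≤ 3.
(origin=imported, rating=1, price=28, stock=0): Accepted (stock = 0). (origin=local, rating=1, price=20, stock=1): Accepted (stock = 1). (origin=handmade, rating=4, price=25, stock=18): Rejected (stock = 18).

Accepted, Accepted, Rejected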